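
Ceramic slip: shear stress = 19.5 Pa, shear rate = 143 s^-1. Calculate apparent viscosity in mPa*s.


eta = tau/gamma * 1000 = 19.5/143 * 1000 = 136.4 mPa*s

136.4


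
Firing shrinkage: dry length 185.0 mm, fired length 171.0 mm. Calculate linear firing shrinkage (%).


FS = (185.0 - 171.0) / 185.0 * 100 = 7.57%

7.57


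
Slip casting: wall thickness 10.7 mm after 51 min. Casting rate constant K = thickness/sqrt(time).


K = 10.7 / sqrt(51) = 10.7 / 7.1414 = 1.498 mm/min^0.5

1.498


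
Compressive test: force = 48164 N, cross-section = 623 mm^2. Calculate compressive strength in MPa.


CS = 48164 / 623 = 77.3 MPa

77.3


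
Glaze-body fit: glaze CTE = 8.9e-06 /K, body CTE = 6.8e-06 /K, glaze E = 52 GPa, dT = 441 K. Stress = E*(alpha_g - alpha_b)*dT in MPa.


Stress = 52*1000*(8.9e-06 - 6.8e-06)*441 = 48.2 MPa

48.2


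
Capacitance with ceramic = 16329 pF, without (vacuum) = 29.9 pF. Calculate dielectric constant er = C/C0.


er = 16329 / 29.9 = 546.12

546.12


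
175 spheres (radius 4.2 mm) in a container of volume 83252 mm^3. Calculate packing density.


V_sphere = 4/3*pi*4.2^3 = 310.3391 mm^3
Total V = 175*310.3391 = 54309.3425 mm^3
PD = 54309.3425 / 83252 = 0.652

0.652


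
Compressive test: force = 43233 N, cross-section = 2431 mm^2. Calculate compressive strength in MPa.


CS = 43233 / 2431 = 17.8 MPa

17.8


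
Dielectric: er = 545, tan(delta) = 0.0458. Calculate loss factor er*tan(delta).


Loss = 545 * 0.0458 = 24.961

24.961


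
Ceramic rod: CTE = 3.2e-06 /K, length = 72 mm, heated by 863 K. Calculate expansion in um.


dL = 3.2e-06 * 72 * 863 * 1000 = 198.835 um

198.835


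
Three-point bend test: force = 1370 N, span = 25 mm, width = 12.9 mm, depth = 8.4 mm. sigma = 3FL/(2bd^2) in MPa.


sigma = 3*1370*25/(2*12.9*8.4^2) = 56.4 MPa

56.4


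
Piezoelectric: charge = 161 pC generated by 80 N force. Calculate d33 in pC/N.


d33 = 161 / 80 = 2.0 pC/N

2.0


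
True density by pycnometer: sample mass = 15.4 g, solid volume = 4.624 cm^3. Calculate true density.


TD = 15.4 / 4.624 = 3.33 g/cm^3

3.33


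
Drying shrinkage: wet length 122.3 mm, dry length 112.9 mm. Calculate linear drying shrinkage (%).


DS = (122.3 - 112.9) / 122.3 * 100 = 7.69%

7.69


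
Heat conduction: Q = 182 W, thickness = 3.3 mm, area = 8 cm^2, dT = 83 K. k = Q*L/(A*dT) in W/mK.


k = 182*3.3/1000/(8/10000*83) = 9.05 W/mK

9.05


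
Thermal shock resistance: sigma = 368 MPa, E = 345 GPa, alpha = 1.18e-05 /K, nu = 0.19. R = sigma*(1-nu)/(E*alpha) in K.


R = 368*(1-0.19)/(345*1000*1.18e-05) = 73 K

73


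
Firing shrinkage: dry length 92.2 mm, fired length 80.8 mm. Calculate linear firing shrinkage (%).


FS = (92.2 - 80.8) / 92.2 * 100 = 12.36%

12.36


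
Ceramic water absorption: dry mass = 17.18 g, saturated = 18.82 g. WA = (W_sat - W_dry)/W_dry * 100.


WA = (18.82 - 17.18) / 17.18 * 100 = 9.55%

9.55


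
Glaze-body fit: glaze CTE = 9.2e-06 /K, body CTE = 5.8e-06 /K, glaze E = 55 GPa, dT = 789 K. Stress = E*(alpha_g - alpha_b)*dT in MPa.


Stress = 55*1000*(9.2e-06 - 5.8e-06)*789 = 147.5 MPa

147.5


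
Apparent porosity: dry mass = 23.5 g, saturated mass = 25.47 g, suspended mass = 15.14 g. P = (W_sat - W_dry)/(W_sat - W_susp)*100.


P = (25.47 - 23.5) / (25.47 - 15.14) * 100 = 1.97 / 10.33 * 100 = 19.1%

19.1


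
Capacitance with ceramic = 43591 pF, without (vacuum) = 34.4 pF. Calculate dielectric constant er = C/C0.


er = 43591 / 34.4 = 1267.18

1267.18


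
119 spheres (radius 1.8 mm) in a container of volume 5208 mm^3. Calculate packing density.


V_sphere = 4/3*pi*1.8^3 = 24.429 mm^3
Total V = 119*24.429 = 2907.051 mm^3
PD = 2907.051 / 5208 = 0.558

0.558


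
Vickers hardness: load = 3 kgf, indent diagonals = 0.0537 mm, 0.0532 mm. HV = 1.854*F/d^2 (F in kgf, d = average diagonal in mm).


d_avg = (0.0537+0.0532)/2 = 0.05345 mm
HV = 1.854*3/0.05345^2 = 1947

1947


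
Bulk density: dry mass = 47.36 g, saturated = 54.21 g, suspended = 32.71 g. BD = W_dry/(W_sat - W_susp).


BD = 47.36 / (54.21 - 32.71) = 47.36 / 21.5 = 2.203 g/cm^3

2.203


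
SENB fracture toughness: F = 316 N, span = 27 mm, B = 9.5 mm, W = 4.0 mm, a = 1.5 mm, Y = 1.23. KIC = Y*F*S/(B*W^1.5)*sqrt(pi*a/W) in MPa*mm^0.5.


KIC = 1.23*316*27/(9.5*4.0^1.5)*sqrt(pi*1.5/4.0) = 149.88

149.88


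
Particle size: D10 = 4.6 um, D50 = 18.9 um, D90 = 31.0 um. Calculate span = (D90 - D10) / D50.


Span = (31.0 - 4.6) / 18.9 = 26.4 / 18.9 = 1.397

1.397


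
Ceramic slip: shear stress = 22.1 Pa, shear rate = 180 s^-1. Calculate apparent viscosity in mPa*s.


eta = tau/gamma * 1000 = 22.1/180 * 1000 = 122.8 mPa*s

122.8


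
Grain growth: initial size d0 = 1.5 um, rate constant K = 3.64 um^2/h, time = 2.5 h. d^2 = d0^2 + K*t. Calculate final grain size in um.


d^2 = 1.5^2 + 3.64*2.5 = 11.35
d = sqrt(11.35) = 3.37 um

3.37


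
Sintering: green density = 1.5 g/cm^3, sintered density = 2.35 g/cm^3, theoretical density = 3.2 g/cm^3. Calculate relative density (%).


Relative = 2.35 / 3.2 * 100 = 73.4%

73.4


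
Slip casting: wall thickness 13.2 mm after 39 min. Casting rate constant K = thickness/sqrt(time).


K = 13.2 / sqrt(39) = 13.2 / 6.245 = 2.114 mm/min^0.5

2.114


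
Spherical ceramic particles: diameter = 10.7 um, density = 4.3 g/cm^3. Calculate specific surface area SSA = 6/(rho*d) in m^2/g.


SSA = 6 / (4.3 * 10.7) = 0.13 m^2/g

0.13


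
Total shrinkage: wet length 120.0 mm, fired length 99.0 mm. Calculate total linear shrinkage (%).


TS = (120.0 - 99.0) / 120.0 * 100 = 17.5%

17.5


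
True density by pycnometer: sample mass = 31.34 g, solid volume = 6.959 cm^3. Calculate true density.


TD = 31.34 / 6.959 = 4.504 g/cm^3

4.504


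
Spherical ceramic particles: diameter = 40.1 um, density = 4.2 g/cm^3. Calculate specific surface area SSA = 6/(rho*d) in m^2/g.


SSA = 6 / (4.2 * 40.1) = 0.036 m^2/g

0.036


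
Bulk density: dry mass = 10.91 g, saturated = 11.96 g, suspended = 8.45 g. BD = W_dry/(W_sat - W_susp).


BD = 10.91 / (11.96 - 8.45) = 10.91 / 3.51 = 3.108 g/cm^3

3.108


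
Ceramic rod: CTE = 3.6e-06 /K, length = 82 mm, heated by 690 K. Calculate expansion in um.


dL = 3.6e-06 * 82 * 690 * 1000 = 203.688 um

203.688


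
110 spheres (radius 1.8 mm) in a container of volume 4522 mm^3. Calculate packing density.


V_sphere = 4/3*pi*1.8^3 = 24.429 mm^3
Total V = 110*24.429 = 2687.19 mm^3
PD = 2687.19 / 4522 = 0.594

0.594


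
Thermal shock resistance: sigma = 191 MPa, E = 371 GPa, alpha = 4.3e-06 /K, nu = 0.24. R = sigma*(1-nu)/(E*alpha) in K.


R = 191*(1-0.24)/(371*1000*4.3e-06) = 91 K

91


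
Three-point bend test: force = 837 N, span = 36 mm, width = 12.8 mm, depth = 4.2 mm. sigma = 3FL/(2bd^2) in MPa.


sigma = 3*837*36/(2*12.8*4.2^2) = 200.2 MPa

200.2


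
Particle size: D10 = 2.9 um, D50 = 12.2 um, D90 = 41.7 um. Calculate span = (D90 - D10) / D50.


Span = (41.7 - 2.9) / 12.2 = 38.8 / 12.2 = 3.18

3.18


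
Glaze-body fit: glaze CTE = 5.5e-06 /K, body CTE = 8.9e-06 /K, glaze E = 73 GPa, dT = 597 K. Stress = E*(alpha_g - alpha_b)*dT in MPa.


Stress = 73*1000*(5.5e-06 - 8.9e-06)*597 = -148.2 MPa

-148.2


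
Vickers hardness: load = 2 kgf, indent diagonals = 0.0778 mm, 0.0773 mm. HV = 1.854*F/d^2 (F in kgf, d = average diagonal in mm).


d_avg = (0.0778+0.0773)/2 = 0.07755 mm
HV = 1.854*2/0.07755^2 = 617

617


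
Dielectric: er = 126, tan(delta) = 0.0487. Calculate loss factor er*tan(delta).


Loss = 126 * 0.0487 = 6.136

6.136


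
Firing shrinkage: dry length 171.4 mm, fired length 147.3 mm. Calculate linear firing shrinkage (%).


FS = (171.4 - 147.3) / 171.4 * 100 = 14.06%

14.06


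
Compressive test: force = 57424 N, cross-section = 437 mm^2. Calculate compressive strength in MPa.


CS = 57424 / 437 = 131.4 MPa

131.4


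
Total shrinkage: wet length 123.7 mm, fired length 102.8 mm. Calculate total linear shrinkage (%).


TS = (123.7 - 102.8) / 123.7 * 100 = 16.9%

16.9


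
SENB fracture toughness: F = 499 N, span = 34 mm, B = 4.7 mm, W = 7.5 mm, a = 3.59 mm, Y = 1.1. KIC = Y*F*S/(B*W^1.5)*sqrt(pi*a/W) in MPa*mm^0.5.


KIC = 1.1*499*34/(4.7*7.5^1.5)*sqrt(pi*3.59/7.5) = 237.07

237.07


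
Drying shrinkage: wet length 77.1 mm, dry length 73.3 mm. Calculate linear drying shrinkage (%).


DS = (77.1 - 73.3) / 77.1 * 100 = 4.93%

4.93


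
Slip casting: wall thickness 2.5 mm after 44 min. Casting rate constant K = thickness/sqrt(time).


K = 2.5 / sqrt(44) = 2.5 / 6.6332 = 0.377 mm/min^0.5

0.377


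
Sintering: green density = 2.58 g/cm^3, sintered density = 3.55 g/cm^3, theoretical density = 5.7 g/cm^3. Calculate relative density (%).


Relative = 3.55 / 5.7 * 100 = 62.3%

62.3


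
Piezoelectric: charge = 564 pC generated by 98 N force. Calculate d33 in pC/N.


d33 = 564 / 98 = 5.8 pC/N

5.8


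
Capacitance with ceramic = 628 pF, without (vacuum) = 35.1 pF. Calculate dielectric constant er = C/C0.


er = 628 / 35.1 = 17.89

17.89


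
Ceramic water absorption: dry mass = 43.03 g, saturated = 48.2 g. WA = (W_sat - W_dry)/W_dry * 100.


WA = (48.2 - 43.03) / 43.03 * 100 = 12.01%

12.01


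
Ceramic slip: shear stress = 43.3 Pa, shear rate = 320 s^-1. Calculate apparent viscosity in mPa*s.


eta = tau/gamma * 1000 = 43.3/320 * 1000 = 135.3 mPa*s

135.3


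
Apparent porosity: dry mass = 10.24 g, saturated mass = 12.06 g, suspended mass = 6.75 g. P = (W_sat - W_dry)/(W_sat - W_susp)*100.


P = (12.06 - 10.24) / (12.06 - 6.75) * 100 = 1.82 / 5.31 * 100 = 34.3%

34.3


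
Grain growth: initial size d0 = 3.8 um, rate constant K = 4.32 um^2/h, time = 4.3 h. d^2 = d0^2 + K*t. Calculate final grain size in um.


d^2 = 3.8^2 + 4.32*4.3 = 33.016
d = sqrt(33.016) = 5.75 um

5.75


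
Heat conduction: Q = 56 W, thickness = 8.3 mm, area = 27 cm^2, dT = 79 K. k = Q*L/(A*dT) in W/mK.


k = 56*8.3/1000/(27/10000*79) = 2.18 W/mK

2.18


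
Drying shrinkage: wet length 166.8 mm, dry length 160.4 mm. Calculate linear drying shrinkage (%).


DS = (166.8 - 160.4) / 166.8 * 100 = 3.84%

3.84


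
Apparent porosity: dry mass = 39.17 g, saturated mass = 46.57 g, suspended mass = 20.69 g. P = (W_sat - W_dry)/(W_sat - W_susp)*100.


P = (46.57 - 39.17) / (46.57 - 20.69) * 100 = 7.4 / 25.88 * 100 = 28.6%

28.6


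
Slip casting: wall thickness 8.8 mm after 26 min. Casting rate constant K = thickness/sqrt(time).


K = 8.8 / sqrt(26) = 8.8 / 5.099 = 1.726 mm/min^0.5

1.726


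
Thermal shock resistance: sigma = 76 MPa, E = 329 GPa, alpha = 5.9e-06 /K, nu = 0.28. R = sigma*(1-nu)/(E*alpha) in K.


R = 76*(1-0.28)/(329*1000*5.9e-06) = 28 K

28


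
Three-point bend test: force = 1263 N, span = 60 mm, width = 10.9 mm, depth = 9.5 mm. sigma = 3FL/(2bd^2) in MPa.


sigma = 3*1263*60/(2*10.9*9.5^2) = 115.6 MPa

115.6


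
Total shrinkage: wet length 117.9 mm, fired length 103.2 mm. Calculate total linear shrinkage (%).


TS = (117.9 - 103.2) / 117.9 * 100 = 12.47%

12.47


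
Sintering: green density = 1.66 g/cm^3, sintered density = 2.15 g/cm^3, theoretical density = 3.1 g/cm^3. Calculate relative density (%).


Relative = 2.15 / 3.1 * 100 = 69.4%

69.4


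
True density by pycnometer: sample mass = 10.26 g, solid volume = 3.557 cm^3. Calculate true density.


TD = 10.26 / 3.557 = 2.884 g/cm^3

2.884


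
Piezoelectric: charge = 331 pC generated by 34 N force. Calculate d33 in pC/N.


d33 = 331 / 34 = 9.7 pC/N

9.7


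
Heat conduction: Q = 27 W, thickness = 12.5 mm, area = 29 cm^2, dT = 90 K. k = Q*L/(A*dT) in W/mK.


k = 27*12.5/1000/(29/10000*90) = 1.29 W/mK

1.29


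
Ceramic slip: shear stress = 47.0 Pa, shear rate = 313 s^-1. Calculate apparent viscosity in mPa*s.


eta = tau/gamma * 1000 = 47.0/313 * 1000 = 150.2 mPa*s

150.2


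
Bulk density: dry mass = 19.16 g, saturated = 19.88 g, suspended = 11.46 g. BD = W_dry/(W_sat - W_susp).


BD = 19.16 / (19.88 - 11.46) = 19.16 / 8.42 = 2.276 g/cm^3

2.276


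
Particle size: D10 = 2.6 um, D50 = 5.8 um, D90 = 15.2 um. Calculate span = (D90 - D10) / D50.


Span = (15.2 - 2.6) / 5.8 = 12.6 / 5.8 = 2.172

2.172


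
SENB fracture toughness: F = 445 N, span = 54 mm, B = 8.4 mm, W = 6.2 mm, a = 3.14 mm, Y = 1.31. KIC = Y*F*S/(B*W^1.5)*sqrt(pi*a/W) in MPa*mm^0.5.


KIC = 1.31*445*54/(8.4*6.2^1.5)*sqrt(pi*3.14/6.2) = 306.2

306.2


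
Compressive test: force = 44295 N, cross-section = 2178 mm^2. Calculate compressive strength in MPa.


CS = 44295 / 2178 = 20.3 MPa

20.3


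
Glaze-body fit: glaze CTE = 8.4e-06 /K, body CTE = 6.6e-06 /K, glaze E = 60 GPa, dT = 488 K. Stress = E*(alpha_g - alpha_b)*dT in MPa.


Stress = 60*1000*(8.4e-06 - 6.6e-06)*488 = 52.7 MPa

52.7


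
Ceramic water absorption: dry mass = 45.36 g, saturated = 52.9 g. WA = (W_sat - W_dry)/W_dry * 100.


WA = (52.9 - 45.36) / 45.36 * 100 = 16.62%

16.62


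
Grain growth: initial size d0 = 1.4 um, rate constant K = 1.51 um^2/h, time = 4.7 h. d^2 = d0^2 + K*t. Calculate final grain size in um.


d^2 = 1.4^2 + 1.51*4.7 = 9.057
d = sqrt(9.057) = 3.01 um

3.01


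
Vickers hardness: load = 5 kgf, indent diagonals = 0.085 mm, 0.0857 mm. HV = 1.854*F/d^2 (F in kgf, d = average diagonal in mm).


d_avg = (0.085+0.0857)/2 = 0.08535 mm
HV = 1.854*5/0.08535^2 = 1273

1273


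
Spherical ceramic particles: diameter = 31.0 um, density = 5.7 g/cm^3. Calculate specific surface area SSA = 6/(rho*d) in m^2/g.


SSA = 6 / (5.7 * 31.0) = 0.034 m^2/g

0.034


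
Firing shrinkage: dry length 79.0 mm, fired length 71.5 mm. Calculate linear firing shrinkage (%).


FS = (79.0 - 71.5) / 79.0 * 100 = 9.49%

9.49


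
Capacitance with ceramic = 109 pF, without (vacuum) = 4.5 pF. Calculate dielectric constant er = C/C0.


er = 109 / 4.5 = 24.22

24.22


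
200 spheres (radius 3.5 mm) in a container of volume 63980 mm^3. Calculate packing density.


V_sphere = 4/3*pi*3.5^3 = 179.5944 mm^3
Total V = 200*179.5944 = 35918.88 mm^3
PD = 35918.88 / 63980 = 0.561

0.561


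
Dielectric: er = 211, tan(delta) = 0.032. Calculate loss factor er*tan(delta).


Loss = 211 * 0.032 = 6.752

6.752


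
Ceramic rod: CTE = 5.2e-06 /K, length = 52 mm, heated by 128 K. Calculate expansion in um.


dL = 5.2e-06 * 52 * 128 * 1000 = 34.611 um

34.611


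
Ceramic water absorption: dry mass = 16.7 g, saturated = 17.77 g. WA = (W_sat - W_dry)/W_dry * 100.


WA = (17.77 - 16.7) / 16.7 * 100 = 6.41%

6.41


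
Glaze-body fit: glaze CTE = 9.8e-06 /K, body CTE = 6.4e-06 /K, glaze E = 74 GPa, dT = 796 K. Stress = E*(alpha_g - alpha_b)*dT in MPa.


Stress = 74*1000*(9.8e-06 - 6.4e-06)*796 = 200.3 MPa

200.3


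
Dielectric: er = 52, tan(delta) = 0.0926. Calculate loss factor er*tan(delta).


Loss = 52 * 0.0926 = 4.815

4.815


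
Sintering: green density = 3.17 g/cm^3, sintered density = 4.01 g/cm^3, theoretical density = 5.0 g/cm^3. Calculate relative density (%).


Relative = 4.01 / 5.0 * 100 = 80.2%

80.2


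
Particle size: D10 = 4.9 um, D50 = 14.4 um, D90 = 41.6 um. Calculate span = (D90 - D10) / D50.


Span = (41.6 - 4.9) / 14.4 = 36.7 / 14.4 = 2.549

2.549


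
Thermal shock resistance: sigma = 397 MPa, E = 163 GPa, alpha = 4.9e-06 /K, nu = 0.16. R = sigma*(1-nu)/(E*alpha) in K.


R = 397*(1-0.16)/(163*1000*4.9e-06) = 418 K

418


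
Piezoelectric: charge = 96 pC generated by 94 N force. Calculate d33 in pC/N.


d33 = 96 / 94 = 1.0 pC/N

1.0


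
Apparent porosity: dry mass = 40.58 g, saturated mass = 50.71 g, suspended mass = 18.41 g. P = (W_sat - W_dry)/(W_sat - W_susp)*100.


P = (50.71 - 40.58) / (50.71 - 18.41) * 100 = 10.13 / 32.3 * 100 = 31.4%

31.4


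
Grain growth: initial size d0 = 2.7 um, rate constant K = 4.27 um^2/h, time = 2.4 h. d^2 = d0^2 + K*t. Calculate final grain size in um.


d^2 = 2.7^2 + 4.27*2.4 = 17.538
d = sqrt(17.538) = 4.19 um

4.19


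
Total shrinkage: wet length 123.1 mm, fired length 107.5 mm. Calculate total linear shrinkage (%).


TS = (123.1 - 107.5) / 123.1 * 100 = 12.67%

12.67


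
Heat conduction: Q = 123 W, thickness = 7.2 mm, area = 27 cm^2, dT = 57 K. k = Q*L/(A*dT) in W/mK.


k = 123*7.2/1000/(27/10000*57) = 5.75 W/mK

5.75


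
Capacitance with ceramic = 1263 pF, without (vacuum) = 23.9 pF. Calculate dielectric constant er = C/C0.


er = 1263 / 23.9 = 52.85

52.85


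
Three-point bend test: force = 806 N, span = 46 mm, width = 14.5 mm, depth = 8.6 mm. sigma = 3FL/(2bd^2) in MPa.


sigma = 3*806*46/(2*14.5*8.6^2) = 51.9 MPa

51.9


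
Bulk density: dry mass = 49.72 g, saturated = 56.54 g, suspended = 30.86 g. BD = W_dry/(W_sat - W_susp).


BD = 49.72 / (56.54 - 30.86) = 49.72 / 25.68 = 1.936 g/cm^3

1.936


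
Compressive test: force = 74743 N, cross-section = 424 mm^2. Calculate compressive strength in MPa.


CS = 74743 / 424 = 176.3 MPa

176.3


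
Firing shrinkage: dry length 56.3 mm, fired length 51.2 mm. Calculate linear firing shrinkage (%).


FS = (56.3 - 51.2) / 56.3 * 100 = 9.06%

9.06


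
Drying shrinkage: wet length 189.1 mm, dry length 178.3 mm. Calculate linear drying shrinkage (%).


DS = (189.1 - 178.3) / 189.1 * 100 = 5.71%

5.71


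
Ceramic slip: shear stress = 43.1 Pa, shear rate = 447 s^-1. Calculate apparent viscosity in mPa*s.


eta = tau/gamma * 1000 = 43.1/447 * 1000 = 96.4 mPa*s

96.4


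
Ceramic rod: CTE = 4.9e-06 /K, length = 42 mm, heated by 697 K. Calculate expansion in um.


dL = 4.9e-06 * 42 * 697 * 1000 = 143.443 um

143.443


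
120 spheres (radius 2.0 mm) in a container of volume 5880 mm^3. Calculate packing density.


V_sphere = 4/3*pi*2.0^3 = 33.5103 mm^3
Total V = 120*33.5103 = 4021.236 mm^3
PD = 4021.236 / 5880 = 0.684

0.684


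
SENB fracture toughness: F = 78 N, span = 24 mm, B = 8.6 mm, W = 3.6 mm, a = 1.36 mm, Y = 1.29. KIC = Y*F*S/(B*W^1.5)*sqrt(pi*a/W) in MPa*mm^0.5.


KIC = 1.29*78*24/(8.6*3.6^1.5)*sqrt(pi*1.36/3.6) = 44.79

44.79


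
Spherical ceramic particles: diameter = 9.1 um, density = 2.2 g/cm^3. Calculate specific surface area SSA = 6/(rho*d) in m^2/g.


SSA = 6 / (2.2 * 9.1) = 0.3 m^2/g

0.3


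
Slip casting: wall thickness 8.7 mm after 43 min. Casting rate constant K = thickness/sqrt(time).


K = 8.7 / sqrt(43) = 8.7 / 6.5574 = 1.327 mm/min^0.5

1.327


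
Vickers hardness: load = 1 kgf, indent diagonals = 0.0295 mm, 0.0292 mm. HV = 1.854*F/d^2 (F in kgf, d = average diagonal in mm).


d_avg = (0.0295+0.0292)/2 = 0.02935 mm
HV = 1.854*1/0.02935^2 = 2152

2152


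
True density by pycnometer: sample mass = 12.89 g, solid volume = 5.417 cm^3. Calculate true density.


TD = 12.89 / 5.417 = 2.38 g/cm^3

2.38


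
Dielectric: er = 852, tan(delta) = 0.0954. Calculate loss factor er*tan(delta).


Loss = 852 * 0.0954 = 81.281

81.281


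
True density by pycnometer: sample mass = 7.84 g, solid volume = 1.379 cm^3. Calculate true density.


TD = 7.84 / 1.379 = 5.685 g/cm^3

5.685


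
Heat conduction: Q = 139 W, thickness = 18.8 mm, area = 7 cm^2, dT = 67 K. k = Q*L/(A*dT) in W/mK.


k = 139*18.8/1000/(7/10000*67) = 55.72 W/mK

55.72


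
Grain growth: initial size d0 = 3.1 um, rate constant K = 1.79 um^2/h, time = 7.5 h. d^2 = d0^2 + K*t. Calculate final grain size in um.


d^2 = 3.1^2 + 1.79*7.5 = 23.035
d = sqrt(23.035) = 4.8 um

4.8


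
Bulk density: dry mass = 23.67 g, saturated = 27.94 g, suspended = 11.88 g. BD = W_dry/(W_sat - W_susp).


BD = 23.67 / (27.94 - 11.88) = 23.67 / 16.06 = 1.474 g/cm^3

1.474


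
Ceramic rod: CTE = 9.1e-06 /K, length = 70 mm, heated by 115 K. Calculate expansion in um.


dL = 9.1e-06 * 70 * 115 * 1000 = 73.255 um

73.255


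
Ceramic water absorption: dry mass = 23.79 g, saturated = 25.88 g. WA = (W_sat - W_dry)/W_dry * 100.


WA = (25.88 - 23.79) / 23.79 * 100 = 8.79%

8.79


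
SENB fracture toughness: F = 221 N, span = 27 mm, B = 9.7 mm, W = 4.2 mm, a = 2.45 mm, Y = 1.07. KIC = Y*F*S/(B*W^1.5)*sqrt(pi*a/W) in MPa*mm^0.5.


KIC = 1.07*221*27/(9.7*4.2^1.5)*sqrt(pi*2.45/4.2) = 103.52

103.52


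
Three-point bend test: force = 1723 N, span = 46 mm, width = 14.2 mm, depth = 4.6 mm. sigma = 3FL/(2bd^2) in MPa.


sigma = 3*1723*46/(2*14.2*4.6^2) = 395.7 MPa

395.7


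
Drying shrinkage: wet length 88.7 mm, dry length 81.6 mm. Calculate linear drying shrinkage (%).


DS = (88.7 - 81.6) / 88.7 * 100 = 8.0%

8.0


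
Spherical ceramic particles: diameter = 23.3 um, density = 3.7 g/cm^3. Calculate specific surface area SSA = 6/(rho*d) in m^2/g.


SSA = 6 / (3.7 * 23.3) = 0.07 m^2/g

0.07


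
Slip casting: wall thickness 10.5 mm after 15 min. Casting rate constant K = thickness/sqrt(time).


K = 10.5 / sqrt(15) = 10.5 / 3.873 = 2.711 mm/min^0.5

2.711


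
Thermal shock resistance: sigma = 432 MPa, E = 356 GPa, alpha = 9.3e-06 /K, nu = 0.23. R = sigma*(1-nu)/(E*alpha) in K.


R = 432*(1-0.23)/(356*1000*9.3e-06) = 100 K

100


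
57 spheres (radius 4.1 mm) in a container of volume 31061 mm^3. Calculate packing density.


V_sphere = 4/3*pi*4.1^3 = 288.6956 mm^3
Total V = 57*288.6956 = 16455.6492 mm^3
PD = 16455.6492 / 31061 = 0.53

0.53


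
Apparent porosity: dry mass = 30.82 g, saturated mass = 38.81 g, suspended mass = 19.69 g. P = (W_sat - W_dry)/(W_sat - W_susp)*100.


P = (38.81 - 30.82) / (38.81 - 19.69) * 100 = 7.99 / 19.12 * 100 = 41.8%

41.8


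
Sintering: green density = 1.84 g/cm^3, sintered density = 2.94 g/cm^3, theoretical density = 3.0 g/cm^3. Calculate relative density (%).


Relative = 2.94 / 3.0 * 100 = 98.0%

98.0


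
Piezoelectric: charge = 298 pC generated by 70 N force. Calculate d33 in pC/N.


d33 = 298 / 70 = 4.3 pC/N

4.3


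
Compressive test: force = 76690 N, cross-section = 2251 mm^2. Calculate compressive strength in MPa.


CS = 76690 / 2251 = 34.1 MPa

34.1


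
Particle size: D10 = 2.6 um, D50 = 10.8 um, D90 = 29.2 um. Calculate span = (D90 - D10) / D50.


Span = (29.2 - 2.6) / 10.8 = 26.6 / 10.8 = 2.463

2.463


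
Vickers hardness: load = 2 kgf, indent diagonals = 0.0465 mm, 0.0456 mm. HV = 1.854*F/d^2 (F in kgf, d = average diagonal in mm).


d_avg = (0.0465+0.0456)/2 = 0.04605 mm
HV = 1.854*2/0.04605^2 = 1749

1749


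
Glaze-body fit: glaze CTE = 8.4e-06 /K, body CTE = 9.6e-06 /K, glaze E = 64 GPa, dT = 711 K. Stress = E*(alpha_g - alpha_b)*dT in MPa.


Stress = 64*1000*(8.4e-06 - 9.6e-06)*711 = -54.6 MPa

-54.6


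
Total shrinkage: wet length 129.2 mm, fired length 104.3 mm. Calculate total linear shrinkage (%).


TS = (129.2 - 104.3) / 129.2 * 100 = 19.27%

19.27


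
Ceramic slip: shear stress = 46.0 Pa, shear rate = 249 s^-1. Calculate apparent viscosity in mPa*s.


eta = tau/gamma * 1000 = 46.0/249 * 1000 = 184.7 mPa*s

184.7


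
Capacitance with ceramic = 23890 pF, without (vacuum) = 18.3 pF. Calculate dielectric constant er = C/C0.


er = 23890 / 18.3 = 1305.46

1305.46


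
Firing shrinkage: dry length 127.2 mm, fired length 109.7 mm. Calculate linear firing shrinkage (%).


FS = (127.2 - 109.7) / 127.2 * 100 = 13.76%

13.76


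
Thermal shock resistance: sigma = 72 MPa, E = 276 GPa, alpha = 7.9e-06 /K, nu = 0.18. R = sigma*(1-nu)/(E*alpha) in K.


R = 72*(1-0.18)/(276*1000*7.9e-06) = 27 K

27


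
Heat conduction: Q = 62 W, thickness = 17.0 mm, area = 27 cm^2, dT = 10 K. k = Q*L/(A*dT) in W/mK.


k = 62*17.0/1000/(27/10000*10) = 39.04 W/mK

39.04


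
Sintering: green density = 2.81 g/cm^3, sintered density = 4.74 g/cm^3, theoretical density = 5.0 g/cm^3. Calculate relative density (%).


Relative = 4.74 / 5.0 * 100 = 94.8%

94.8


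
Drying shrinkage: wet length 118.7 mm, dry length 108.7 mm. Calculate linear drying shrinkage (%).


DS = (118.7 - 108.7) / 118.7 * 100 = 8.42%

8.42


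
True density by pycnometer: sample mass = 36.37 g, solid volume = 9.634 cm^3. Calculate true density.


TD = 36.37 / 9.634 = 3.775 g/cm^3

3.775


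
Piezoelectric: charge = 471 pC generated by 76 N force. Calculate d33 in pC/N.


d33 = 471 / 76 = 6.2 pC/N

6.2


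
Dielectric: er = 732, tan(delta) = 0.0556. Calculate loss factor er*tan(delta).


Loss = 732 * 0.0556 = 40.699

40.699


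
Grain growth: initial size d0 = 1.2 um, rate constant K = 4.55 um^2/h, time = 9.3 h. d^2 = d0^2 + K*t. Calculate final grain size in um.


d^2 = 1.2^2 + 4.55*9.3 = 43.755
d = sqrt(43.755) = 6.61 um

6.61


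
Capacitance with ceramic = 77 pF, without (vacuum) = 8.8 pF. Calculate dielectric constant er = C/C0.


er = 77 / 8.8 = 8.75

8.75


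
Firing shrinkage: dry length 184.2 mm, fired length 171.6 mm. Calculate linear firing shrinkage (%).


FS = (184.2 - 171.6) / 184.2 * 100 = 6.84%

6.84


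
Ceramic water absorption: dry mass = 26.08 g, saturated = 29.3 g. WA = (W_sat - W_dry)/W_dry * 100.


WA = (29.3 - 26.08) / 26.08 * 100 = 12.35%

12.35


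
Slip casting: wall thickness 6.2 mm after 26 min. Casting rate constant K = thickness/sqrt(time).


K = 6.2 / sqrt(26) = 6.2 / 5.099 = 1.216 mm/min^0.5

1.216


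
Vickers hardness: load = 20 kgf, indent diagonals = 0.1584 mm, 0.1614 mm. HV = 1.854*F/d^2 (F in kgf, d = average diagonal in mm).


d_avg = (0.1584+0.1614)/2 = 0.1599 mm
HV = 1.854*20/0.1599^2 = 1450

1450


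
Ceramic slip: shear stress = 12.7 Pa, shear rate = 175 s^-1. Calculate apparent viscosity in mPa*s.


eta = tau/gamma * 1000 = 12.7/175 * 1000 = 72.6 mPa*s

72.6


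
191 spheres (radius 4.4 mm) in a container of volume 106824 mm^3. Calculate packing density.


V_sphere = 4/3*pi*4.4^3 = 356.8179 mm^3
Total V = 191*356.8179 = 68152.2189 mm^3
PD = 68152.2189 / 106824 = 0.638

0.638


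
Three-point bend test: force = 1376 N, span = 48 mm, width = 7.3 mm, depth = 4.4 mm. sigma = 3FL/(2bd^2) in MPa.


sigma = 3*1376*48/(2*7.3*4.4^2) = 701.0 MPa

701.0


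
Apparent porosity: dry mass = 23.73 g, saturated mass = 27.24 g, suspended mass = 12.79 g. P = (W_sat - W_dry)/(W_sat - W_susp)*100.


P = (27.24 - 23.73) / (27.24 - 12.79) * 100 = 3.51 / 14.45 * 100 = 24.3%

24.3


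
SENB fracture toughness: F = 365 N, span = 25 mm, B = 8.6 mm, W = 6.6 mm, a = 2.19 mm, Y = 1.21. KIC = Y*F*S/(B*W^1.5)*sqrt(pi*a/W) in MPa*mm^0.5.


KIC = 1.21*365*25/(8.6*6.6^1.5)*sqrt(pi*2.19/6.6) = 77.31

77.31


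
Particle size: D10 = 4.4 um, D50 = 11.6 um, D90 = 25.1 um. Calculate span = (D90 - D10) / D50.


Span = (25.1 - 4.4) / 11.6 = 20.7 / 11.6 = 1.784

1.784


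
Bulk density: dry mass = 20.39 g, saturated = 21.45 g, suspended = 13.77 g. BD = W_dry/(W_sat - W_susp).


BD = 20.39 / (21.45 - 13.77) = 20.39 / 7.68 = 2.655 g/cm^3

2.655


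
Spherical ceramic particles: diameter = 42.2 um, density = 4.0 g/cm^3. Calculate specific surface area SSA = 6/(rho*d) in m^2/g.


SSA = 6 / (4.0 * 42.2) = 0.036 m^2/g

0.036


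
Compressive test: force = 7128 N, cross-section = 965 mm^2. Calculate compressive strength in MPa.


CS = 7128 / 965 = 7.4 MPa

7.4


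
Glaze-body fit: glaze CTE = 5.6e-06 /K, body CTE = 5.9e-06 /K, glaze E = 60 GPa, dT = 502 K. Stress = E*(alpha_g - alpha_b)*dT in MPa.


Stress = 60*1000*(5.6e-06 - 5.9e-06)*502 = -9.0 MPa

-9.0


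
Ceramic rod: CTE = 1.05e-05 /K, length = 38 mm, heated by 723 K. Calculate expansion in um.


dL = 1.05e-05 * 38 * 723 * 1000 = 288.477 um

288.477


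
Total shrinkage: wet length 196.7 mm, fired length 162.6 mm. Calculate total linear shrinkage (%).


TS = (196.7 - 162.6) / 196.7 * 100 = 17.34%

17.34


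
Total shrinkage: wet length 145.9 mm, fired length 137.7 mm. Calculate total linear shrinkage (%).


TS = (145.9 - 137.7) / 145.9 * 100 = 5.62%

5.62


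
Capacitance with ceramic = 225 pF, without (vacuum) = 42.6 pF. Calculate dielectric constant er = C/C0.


er = 225 / 42.6 = 5.28

5.28


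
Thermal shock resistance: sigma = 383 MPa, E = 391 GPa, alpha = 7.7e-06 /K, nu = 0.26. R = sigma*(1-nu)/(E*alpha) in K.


R = 383*(1-0.26)/(391*1000*7.7e-06) = 94 K

94


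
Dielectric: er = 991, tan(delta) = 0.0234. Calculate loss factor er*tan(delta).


Loss = 991 * 0.0234 = 23.189

23.189


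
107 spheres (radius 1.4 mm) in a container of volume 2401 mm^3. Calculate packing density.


V_sphere = 4/3*pi*1.4^3 = 11.494 mm^3
Total V = 107*11.494 = 1229.858 mm^3
PD = 1229.858 / 2401 = 0.512

0.512


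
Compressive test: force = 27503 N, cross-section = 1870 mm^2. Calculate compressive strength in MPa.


CS = 27503 / 1870 = 14.7 MPa

14.7


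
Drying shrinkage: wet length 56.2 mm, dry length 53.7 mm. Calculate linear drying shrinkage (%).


DS = (56.2 - 53.7) / 56.2 * 100 = 4.45%

4.45


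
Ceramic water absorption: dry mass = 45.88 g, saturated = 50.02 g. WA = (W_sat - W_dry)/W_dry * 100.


WA = (50.02 - 45.88) / 45.88 * 100 = 9.02%

9.02


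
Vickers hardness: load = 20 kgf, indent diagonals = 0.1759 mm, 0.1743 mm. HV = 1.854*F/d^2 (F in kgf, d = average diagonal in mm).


d_avg = (0.1759+0.1743)/2 = 0.1751 mm
HV = 1.854*20/0.1751^2 = 1209

1209


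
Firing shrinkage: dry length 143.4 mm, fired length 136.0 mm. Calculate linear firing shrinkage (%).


FS = (143.4 - 136.0) / 143.4 * 100 = 5.16%

5.16


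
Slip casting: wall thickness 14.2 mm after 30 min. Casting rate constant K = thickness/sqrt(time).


K = 14.2 / sqrt(30) = 14.2 / 5.4772 = 2.593 mm/min^0.5

2.593


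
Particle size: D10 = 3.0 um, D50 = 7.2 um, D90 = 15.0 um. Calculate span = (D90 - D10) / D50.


Span = (15.0 - 3.0) / 7.2 = 12.0 / 7.2 = 1.667

1.667


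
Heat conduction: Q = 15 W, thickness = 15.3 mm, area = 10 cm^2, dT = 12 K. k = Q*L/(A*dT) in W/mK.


k = 15*15.3/1000/(10/10000*12) = 19.13 W/mK

19.13


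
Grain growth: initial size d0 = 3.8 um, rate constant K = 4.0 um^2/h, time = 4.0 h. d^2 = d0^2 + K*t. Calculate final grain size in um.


d^2 = 3.8^2 + 4.0*4.0 = 30.44
d = sqrt(30.44) = 5.52 um

5.52


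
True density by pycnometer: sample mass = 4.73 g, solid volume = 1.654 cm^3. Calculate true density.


TD = 4.73 / 1.654 = 2.86 g/cm^3

2.86


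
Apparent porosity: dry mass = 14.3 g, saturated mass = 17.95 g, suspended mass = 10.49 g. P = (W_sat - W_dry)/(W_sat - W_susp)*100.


P = (17.95 - 14.3) / (17.95 - 10.49) * 100 = 3.65 / 7.46 * 100 = 48.9%

48.9


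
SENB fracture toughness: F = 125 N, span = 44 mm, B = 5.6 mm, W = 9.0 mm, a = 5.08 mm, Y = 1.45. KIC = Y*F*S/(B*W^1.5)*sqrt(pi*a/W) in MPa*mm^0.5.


KIC = 1.45*125*44/(5.6*9.0^1.5)*sqrt(pi*5.08/9.0) = 70.24

70.24


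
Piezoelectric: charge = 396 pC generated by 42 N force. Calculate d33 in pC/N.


d33 = 396 / 42 = 9.4 pC/N

9.4


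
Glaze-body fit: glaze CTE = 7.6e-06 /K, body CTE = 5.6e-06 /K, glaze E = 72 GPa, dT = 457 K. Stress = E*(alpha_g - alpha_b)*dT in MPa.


Stress = 72*1000*(7.6e-06 - 5.6e-06)*457 = 65.8 MPa

65.8


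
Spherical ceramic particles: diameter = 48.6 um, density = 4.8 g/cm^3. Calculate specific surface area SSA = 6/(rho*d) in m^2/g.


SSA = 6 / (4.8 * 48.6) = 0.026 m^2/g

0.026


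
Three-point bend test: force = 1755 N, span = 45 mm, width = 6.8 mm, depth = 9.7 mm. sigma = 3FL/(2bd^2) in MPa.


sigma = 3*1755*45/(2*6.8*9.7^2) = 185.2 MPa

185.2


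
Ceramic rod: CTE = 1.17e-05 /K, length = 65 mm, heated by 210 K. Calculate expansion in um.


dL = 1.17e-05 * 65 * 210 * 1000 = 159.705 um

159.705


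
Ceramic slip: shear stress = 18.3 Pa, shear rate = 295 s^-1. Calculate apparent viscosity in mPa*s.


eta = tau/gamma * 1000 = 18.3/295 * 1000 = 62.0 mPa*s

62.0


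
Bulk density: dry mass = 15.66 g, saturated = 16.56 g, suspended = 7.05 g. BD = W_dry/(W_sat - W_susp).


BD = 15.66 / (16.56 - 7.05) = 15.66 / 9.51 = 1.647 g/cm^3

1.647


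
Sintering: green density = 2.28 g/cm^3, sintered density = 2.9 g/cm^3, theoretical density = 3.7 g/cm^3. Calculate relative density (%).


Relative = 2.9 / 3.7 * 100 = 78.4%

78.4


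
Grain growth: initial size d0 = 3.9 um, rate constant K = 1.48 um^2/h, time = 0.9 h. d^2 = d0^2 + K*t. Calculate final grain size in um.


d^2 = 3.9^2 + 1.48*0.9 = 16.542
d = sqrt(16.542) = 4.07 um

4.07


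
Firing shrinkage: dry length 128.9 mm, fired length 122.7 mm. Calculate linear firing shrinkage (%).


FS = (128.9 - 122.7) / 128.9 * 100 = 4.81%

4.81


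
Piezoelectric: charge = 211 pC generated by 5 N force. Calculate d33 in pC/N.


d33 = 211 / 5 = 42.2 pC/N

42.2


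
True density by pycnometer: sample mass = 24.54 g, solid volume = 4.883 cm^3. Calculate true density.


TD = 24.54 / 4.883 = 5.026 g/cm^3

5.026


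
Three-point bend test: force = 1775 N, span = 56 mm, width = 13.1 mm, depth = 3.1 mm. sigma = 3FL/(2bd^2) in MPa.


sigma = 3*1775*56/(2*13.1*3.1^2) = 1184.4 MPa

1184.4


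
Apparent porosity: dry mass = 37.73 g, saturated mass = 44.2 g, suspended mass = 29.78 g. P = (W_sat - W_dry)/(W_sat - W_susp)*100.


P = (44.2 - 37.73) / (44.2 - 29.78) * 100 = 6.47 / 14.42 * 100 = 44.9%

44.9


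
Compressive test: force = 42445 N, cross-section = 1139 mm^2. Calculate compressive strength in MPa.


CS = 42445 / 1139 = 37.3 MPa

37.3


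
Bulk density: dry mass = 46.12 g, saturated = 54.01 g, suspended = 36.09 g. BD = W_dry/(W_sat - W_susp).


BD = 46.12 / (54.01 - 36.09) = 46.12 / 17.92 = 2.574 g/cm^3

2.574


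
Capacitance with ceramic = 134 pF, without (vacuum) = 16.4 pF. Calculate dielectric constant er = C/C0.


er = 134 / 16.4 = 8.17

8.17


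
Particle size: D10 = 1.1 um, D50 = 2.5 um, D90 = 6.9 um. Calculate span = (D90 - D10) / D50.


Span = (6.9 - 1.1) / 2.5 = 5.8 / 2.5 = 2.32

2.32


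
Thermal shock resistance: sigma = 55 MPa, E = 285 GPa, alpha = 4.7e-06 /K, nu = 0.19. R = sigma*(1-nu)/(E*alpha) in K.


R = 55*(1-0.19)/(285*1000*4.7e-06) = 33 K

33


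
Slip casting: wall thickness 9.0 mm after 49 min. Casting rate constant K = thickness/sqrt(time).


K = 9.0 / sqrt(49) = 9.0 / 7.0 = 1.286 mm/min^0.5

1.286


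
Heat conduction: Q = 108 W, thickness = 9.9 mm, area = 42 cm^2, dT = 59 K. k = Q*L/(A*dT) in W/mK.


k = 108*9.9/1000/(42/10000*59) = 4.31 W/mK

4.31


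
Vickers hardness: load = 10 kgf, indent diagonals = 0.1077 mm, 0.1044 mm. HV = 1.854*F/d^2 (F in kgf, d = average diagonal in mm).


d_avg = (0.1077+0.1044)/2 = 0.10605 mm
HV = 1.854*10/0.10605^2 = 1648

1648


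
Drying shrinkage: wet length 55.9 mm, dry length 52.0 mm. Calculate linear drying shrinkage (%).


DS = (55.9 - 52.0) / 55.9 * 100 = 6.98%

6.98


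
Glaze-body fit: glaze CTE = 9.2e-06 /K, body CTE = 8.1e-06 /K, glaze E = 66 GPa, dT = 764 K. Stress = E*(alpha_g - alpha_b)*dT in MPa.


Stress = 66*1000*(9.2e-06 - 8.1e-06)*764 = 55.5 MPa

55.5


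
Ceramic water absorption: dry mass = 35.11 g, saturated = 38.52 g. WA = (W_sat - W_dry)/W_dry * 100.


WA = (38.52 - 35.11) / 35.11 * 100 = 9.71%

9.71


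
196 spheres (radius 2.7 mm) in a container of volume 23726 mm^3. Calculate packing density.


V_sphere = 4/3*pi*2.7^3 = 82.448 mm^3
Total V = 196*82.448 = 16159.808 mm^3
PD = 16159.808 / 23726 = 0.681

0.681


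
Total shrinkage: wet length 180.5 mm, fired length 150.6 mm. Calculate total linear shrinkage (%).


TS = (180.5 - 150.6) / 180.5 * 100 = 16.57%

16.57


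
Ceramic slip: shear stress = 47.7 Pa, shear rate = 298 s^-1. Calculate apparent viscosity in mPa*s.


eta = tau/gamma * 1000 = 47.7/298 * 1000 = 160.1 mPa*s

160.1


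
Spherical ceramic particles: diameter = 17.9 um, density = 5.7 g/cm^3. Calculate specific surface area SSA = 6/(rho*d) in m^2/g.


SSA = 6 / (5.7 * 17.9) = 0.059 m^2/g

0.059


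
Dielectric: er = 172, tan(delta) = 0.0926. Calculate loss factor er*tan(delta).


Loss = 172 * 0.0926 = 15.927

15.927


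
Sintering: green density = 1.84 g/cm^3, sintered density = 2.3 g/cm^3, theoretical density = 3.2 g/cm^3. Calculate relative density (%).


Relative = 2.3 / 3.2 * 100 = 71.9%

71.9


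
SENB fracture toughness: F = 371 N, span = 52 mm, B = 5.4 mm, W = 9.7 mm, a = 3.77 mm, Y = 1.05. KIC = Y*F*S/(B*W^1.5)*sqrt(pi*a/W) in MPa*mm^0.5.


KIC = 1.05*371*52/(5.4*9.7^1.5)*sqrt(pi*3.77/9.7) = 137.21

137.21


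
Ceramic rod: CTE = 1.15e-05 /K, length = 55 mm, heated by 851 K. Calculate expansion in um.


dL = 1.15e-05 * 55 * 851 * 1000 = 538.258 um

538.258


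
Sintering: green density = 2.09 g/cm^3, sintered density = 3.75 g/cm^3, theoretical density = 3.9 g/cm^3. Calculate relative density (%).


Relative = 3.75 / 3.9 * 100 = 96.2%

96.2


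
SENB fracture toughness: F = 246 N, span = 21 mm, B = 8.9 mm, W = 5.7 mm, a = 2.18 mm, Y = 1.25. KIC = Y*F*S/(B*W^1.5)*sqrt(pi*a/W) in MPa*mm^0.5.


KIC = 1.25*246*21/(8.9*5.7^1.5)*sqrt(pi*2.18/5.7) = 58.44

58.44


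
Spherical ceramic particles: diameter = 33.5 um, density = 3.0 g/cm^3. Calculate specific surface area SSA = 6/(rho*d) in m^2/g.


SSA = 6 / (3.0 * 33.5) = 0.06 m^2/g

0.06


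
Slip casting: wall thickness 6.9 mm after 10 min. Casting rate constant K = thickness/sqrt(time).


K = 6.9 / sqrt(10) = 6.9 / 3.1623 = 2.182 mm/min^0.5

2.182


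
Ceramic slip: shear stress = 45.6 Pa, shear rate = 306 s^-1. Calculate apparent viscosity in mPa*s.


eta = tau/gamma * 1000 = 45.6/306 * 1000 = 149.0 mPa*s

149.0


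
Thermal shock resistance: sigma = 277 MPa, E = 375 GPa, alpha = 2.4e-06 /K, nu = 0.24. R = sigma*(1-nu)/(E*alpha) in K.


R = 277*(1-0.24)/(375*1000*2.4e-06) = 234 K

234


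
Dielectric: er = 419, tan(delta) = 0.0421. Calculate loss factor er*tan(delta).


Loss = 419 * 0.0421 = 17.64

17.64


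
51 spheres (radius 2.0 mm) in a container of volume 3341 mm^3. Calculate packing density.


V_sphere = 4/3*pi*2.0^3 = 33.5103 mm^3
Total V = 51*33.5103 = 1709.0253 mm^3
PD = 1709.0253 / 3341 = 0.512

0.512


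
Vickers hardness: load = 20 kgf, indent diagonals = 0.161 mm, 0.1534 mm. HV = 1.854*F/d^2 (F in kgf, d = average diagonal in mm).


d_avg = (0.161+0.1534)/2 = 0.1572 mm
HV = 1.854*20/0.1572^2 = 1500

1500


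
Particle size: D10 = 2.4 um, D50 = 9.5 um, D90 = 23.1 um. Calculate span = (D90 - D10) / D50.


Span = (23.1 - 2.4) / 9.5 = 20.7 / 9.5 = 2.179

2.179


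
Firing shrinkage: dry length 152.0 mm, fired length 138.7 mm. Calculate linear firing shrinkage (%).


FS = (152.0 - 138.7) / 152.0 * 100 = 8.75%

8.75


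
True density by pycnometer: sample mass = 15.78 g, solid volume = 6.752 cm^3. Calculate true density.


TD = 15.78 / 6.752 = 2.337 g/cm^3

2.337


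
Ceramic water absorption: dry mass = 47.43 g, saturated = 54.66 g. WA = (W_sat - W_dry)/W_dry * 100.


WA = (54.66 - 47.43) / 47.43 * 100 = 15.24%

15.24


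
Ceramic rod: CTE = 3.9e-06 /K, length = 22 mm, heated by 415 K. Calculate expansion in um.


dL = 3.9e-06 * 22 * 415 * 1000 = 35.607 um

35.607


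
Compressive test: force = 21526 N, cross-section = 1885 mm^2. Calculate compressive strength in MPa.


CS = 21526 / 1885 = 11.4 MPa

11.4


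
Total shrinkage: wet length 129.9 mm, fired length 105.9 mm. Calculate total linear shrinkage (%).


TS = (129.9 - 105.9) / 129.9 * 100 = 18.48%

18.48


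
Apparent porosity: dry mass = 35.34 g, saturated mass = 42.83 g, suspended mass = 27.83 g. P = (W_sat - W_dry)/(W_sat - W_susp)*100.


P = (42.83 - 35.34) / (42.83 - 27.83) * 100 = 7.49 / 15.0 * 100 = 49.9%

49.9
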